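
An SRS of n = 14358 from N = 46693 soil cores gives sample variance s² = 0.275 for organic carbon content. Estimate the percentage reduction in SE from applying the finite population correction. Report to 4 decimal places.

f = n/N = 14358/46693 = 0.30749791.
SE_no-fpc = √(s²/n) = 0.0043764238; SE_fpc = √((1−f)s²/n) = 0.0036419159.
Ratio = √(1−f) = 0.83216710. Reduction = 100·(1 − 0.83216710) = 16.7833%.

16.7833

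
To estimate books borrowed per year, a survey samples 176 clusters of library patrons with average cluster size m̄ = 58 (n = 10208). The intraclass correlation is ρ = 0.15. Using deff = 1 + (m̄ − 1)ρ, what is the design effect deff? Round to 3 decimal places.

deff = 1 + (58 − 1)·0.15 = 1 + 8.55 = 9.55.

9.550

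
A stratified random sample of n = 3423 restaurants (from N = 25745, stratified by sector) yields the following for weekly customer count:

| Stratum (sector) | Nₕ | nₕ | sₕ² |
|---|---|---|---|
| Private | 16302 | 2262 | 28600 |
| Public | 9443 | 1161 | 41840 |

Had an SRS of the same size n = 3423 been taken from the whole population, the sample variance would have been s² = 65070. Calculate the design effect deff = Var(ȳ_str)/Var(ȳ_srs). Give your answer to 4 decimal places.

0.5229

Var(ȳ_str) = Σ Wₕ²(1−fₕ)sₕ²/nₕ with Wₕ = Nₕ/25745:
  Private: (16302/25745)²·(1−2262/16302)·28600/2262 = 4.3661197
  Public: (9443/25745)²·(1−1161/9443)·41840/1161 = 4.2522509
  → Var(ȳ_str) = 8.6183706.
Var(ȳ_srs) = (1 − 3423/25745)·65070/3423 = 16.48216.
deff = 8.6183706 / 16.48216 = 0.5229.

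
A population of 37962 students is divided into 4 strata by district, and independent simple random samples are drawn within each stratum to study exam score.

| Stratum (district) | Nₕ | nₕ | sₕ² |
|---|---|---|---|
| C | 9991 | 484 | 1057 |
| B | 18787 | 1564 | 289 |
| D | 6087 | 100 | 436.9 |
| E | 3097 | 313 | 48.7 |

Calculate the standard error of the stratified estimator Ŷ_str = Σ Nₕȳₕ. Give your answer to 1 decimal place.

Var(Ŷ_str) = Σₕ Nₕ²(1 − fₕ)sₕ²/nₕ.
C: 9991²·(1 − 484/9991)·1057/484 = 2.0743502 × 10^8.
B: 18787²·(1 − 1564/18787)·289/1564 = 5.9789832 × 10^7.
D: 6087²·(1 − 100/6087)·436.9/100 = 1.5921889 × 10^8.
E: 3097²·(1 − 313/3097)·48.7/313 = 1.3415135 × 10^6.
Sum = 4.2778526 × 10^8.
SE = √(4.2778526 × 10^8) = 20683.0.

20683.0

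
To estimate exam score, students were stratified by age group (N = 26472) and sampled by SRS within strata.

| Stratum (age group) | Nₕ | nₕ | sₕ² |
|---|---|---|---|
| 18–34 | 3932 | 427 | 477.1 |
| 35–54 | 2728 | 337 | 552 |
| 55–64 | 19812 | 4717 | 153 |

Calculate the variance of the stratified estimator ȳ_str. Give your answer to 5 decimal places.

Var(ȳ_str) = Σₕ Wₕ²(1 − fₕ)sₕ²/nₕ with Wₕ = Nₕ/N, N = 26472.
18–34: Wₕ = 0.14853430; term = 0.14853430²·(1 − 0.10859613)·477.1/427 = 0.021974022.
35–54: Wₕ = 0.10305228; term = 0.10305228²·(1 − 0.12353372)·552/337 = 0.01524613.
55–64: Wₕ = 0.74841342; term = 0.74841342²·(1 − 0.23808803)·153/4717 = 0.013842467.
Sum = 0.051062619.

0.05106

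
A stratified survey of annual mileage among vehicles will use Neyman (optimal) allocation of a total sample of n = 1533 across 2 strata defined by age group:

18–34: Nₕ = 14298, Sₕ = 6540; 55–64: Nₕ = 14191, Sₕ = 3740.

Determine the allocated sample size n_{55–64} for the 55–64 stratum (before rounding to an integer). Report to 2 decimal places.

Neyman allocation: nₕ = n·NₕSₕ / Σⱼ NⱼSⱼ.
Σ NⱼSⱼ = 14298·6540 + 14191·3740 = 1.4658326 × 10^8.
n_{55–64} = 1533·14191·3740 / (1.4658326 × 10^8) = 555.06.

555.06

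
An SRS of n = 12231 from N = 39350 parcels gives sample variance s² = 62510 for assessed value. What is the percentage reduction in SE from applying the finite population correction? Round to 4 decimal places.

16.9835

f = n/N = 12231/39350 = 0.31082592.
SE_no-fpc = √(s²/n) = 2.2607043; SE_fpc = √((1−f)s²/n) = 1.8767578.
Ratio = √(1−f) = 0.83016509. Reduction = 100·(1 − 0.83016509) = 16.9835%.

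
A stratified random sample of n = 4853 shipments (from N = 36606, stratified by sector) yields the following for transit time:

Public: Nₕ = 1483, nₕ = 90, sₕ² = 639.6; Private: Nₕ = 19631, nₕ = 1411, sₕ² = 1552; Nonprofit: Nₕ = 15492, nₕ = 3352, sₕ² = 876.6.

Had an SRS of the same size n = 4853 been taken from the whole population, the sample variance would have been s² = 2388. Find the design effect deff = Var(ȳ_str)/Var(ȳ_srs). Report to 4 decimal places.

0.7995

Var(ȳ_str) = Σ Wₕ²(1−fₕ)sₕ²/nₕ with Wₕ = Nₕ/36606:
  Public: (1483/36606)²·(1−90/1483)·639.6/90 = 0.010956041
  Private: (19631/36606)²·(1−1411/19631)·1552/1411 = 0.29359655
  Nonprofit: (15492/36606)²·(1−3352/15492)·876.6/3352 = 0.03670448
  → Var(ȳ_str) = 0.34125707.
Var(ȳ_srs) = (1 − 4853/36606)·2388/4853 = 0.42683156.
deff = 0.34125707 / 0.42683156 = 0.7995.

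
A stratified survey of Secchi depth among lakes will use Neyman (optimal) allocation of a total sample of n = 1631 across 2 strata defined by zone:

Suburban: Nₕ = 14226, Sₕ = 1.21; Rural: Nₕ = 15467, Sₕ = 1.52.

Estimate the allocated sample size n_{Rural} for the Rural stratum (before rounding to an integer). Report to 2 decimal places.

Neyman allocation: nₕ = n·NₕSₕ / Σⱼ NⱼSⱼ.
Σ NⱼSⱼ = 14226·1.21 + 15467·1.52 = 40723.3.
n_{Rural} = 1631·15467·1.52 / 40723.3 = 941.59.

941.59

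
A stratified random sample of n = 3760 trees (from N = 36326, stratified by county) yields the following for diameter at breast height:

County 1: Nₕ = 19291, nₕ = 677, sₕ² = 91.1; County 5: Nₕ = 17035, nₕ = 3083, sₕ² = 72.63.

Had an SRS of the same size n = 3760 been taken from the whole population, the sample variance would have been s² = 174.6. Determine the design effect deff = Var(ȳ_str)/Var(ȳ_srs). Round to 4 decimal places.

Var(ȳ_str) = Σ Wₕ²(1−fₕ)sₕ²/nₕ with Wₕ = Nₕ/36326:
  County 1: (19291/36326)²·(1−677/19291)·91.1/677 = 0.036617526
  County 5: (17035/36326)²·(1−3083/17035)·72.63/3083 = 0.0042431264
  → Var(ȳ_str) = 0.040860652.
Var(ȳ_srs) = (1 − 3760/36326)·174.6/3760 = 0.041629696.
deff = 0.040860652 / 0.041629696 = 0.9815.

0.9815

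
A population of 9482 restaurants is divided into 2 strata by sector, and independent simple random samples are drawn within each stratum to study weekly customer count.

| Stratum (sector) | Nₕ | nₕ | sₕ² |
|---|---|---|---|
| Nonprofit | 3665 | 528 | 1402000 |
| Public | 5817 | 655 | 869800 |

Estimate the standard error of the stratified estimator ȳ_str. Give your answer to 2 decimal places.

27.98

Var(ȳ_str) = Σₕ Wₕ²(1 − fₕ)sₕ²/nₕ with Wₕ = Nₕ/N, N = 9482.
Nonprofit: Wₕ = 0.38652183; term = 0.38652183²·(1 − 0.14406548)·1402000/528 = 339.54918.
Public: Wₕ = 0.61347817; term = 0.61347817²·(1 − 0.11260100)·869800/655 = 443.50168.
Sum = 783.05086.
SE = √(783.05086) = 27.98.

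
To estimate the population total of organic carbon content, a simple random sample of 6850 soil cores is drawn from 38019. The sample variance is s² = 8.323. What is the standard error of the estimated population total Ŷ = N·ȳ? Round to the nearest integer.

1200

Var(Ŷ) = N²·Var(ȳ) = N²·(1 − n/N)·s²/n.
f = 6850/38019 = 0.18017307; Var(ȳ) = 0.81982693·8.323/6850 = 9.9611964 × 10^-4.
Var(Ŷ) = 38019² · (9.9611964 × 10^-4) = 1.4398355 × 10^6.
SE(Ŷ) = √(1.4398355 × 10^6) = 1200.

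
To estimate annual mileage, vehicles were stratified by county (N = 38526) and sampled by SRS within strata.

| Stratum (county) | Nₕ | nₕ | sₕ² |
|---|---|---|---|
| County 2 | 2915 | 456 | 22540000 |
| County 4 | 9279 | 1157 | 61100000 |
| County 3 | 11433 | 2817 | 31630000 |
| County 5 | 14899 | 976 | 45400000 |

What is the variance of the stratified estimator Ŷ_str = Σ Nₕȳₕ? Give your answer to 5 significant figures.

Var(Ŷ_str) = Σₕ Nₕ²(1 − fₕ)sₕ²/nₕ.
County 2: 2915²·(1 − 456/2915)·22540000/456 = 3.5431224 × 10^11.
County 4: 9279²·(1 − 1157/9279)·61100000/1157 = 3.9798986 × 10^12.
County 3: 11433²·(1 − 2817/11433)·31630000/2817 = 1.1060589 × 10^12.
County 5: 14899²·(1 − 976/14899)·45400000/976 = 9.6493038 × 10^12.
Sum = 1.5089574 × 10^13.

1.5090 × 10^13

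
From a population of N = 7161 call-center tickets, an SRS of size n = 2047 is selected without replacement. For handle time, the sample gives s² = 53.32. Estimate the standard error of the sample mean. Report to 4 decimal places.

Under SRS without replacement, Var(ȳ) = (1 − f)·s²/n with f = n/N = 2047/7161 = 0.28585393.
Var(ȳ) = (1 − 0.28585393)·53.32/2047 = 0.71414607·0.026047875 = 0.018601987.
SE(ȳ) = √(0.018601987) = 0.1364.

0.1364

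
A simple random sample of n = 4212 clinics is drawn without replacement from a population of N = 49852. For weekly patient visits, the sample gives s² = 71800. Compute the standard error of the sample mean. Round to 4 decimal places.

3.9505

Under SRS without replacement, Var(ȳ) = (1 − f)·s²/n with f = n/N = 4212/49852 = 0.08449009.
Var(ȳ) = (1 − 0.08449009)·71800/4212 = 0.91550991·17.046534 = 15.606271.
SE(ȳ) = √(15.606271) = 3.9505.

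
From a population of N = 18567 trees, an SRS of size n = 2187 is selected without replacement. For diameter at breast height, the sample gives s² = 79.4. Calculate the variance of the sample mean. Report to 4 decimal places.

Under SRS without replacement, Var(ȳ) = (1 − f)·s²/n with f = n/N = 2187/18567 = 0.11778963.
Var(ȳ) = (1 − 0.11778963)·79.4/2187 = 0.88221037·0.036305441 = 0.032029037.

0.0320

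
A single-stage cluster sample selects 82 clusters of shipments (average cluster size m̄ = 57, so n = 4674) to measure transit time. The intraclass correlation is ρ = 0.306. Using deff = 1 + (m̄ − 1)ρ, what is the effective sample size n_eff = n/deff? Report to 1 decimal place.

257.7

deff = 1 + (57 − 1)·0.306 = 1 + 17.136 = 18.136.
n_eff = 4674 / 18.136 = 257.7.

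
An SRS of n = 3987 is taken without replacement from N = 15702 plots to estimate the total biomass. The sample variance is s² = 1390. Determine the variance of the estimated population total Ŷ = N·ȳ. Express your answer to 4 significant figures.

6.413 × 10^7

Var(Ŷ) = N²·Var(ȳ) = N²·(1 − n/N)·s²/n.
f = 3987/15702 = 0.25391670; Var(ȳ) = 0.74608330·1390/3987 = 0.2601093.
Var(Ŷ) = 15702² · 0.2601093 = 6.4130677 × 10^7.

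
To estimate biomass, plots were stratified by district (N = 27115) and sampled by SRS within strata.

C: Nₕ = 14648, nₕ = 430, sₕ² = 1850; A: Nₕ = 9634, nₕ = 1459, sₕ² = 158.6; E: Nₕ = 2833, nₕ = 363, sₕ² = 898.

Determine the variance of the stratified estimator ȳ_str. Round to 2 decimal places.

1.25

Var(ȳ_str) = Σₕ Wₕ²(1 − fₕ)sₕ²/nₕ with Wₕ = Nₕ/N, N = 27115.
C: Wₕ = 0.54021759; term = 0.54021759²·(1 − 0.02935554)·1850/430 = 1.2187115.
A: Wₕ = 0.35530149; term = 0.35530149²·(1 − 0.15144281)·158.6/1459 = 0.01164456.
E: Wₕ = 0.10448091; term = 0.10448091²·(1 − 0.12813272)·898/363 = 0.023544747.
Sum = 1.2539008.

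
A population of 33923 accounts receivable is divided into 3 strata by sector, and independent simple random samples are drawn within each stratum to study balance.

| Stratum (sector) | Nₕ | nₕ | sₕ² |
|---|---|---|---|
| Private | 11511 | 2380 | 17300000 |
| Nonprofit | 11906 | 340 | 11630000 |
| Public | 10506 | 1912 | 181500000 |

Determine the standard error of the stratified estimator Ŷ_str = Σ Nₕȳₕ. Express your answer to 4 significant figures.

Var(Ŷ_str) = Σₕ Nₕ²(1 − fₕ)sₕ²/nₕ.
Private: 11511²·(1 − 2380/11511)·17300000/2380 = 7.6401264 × 10^11.
Nonprofit: 11906²·(1 − 340/11906)·11630000/340 = 4.7103141 × 10^12.
Public: 10506²·(1 − 1912/10506)·181500000/1912 = 8.5708025 × 10^12.
Sum = 1.4045129 × 10^13.
SE = √(1.4045129 × 10^13) = 3.748 × 10^6.

3.748 × 10^6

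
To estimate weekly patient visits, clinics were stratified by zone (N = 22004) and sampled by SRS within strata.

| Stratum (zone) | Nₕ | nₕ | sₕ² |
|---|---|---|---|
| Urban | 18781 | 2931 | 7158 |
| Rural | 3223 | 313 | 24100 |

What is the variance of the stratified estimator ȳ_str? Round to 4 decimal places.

2.9930

Var(ȳ_str) = Σₕ Wₕ²(1 − fₕ)sₕ²/nₕ with Wₕ = Nₕ/N, N = 22004.
Urban: Wₕ = 0.85352663; term = 0.85352663²·(1 − 0.15606198)·7158/2931 = 1.5014836.
Rural: Wₕ = 0.14647337; term = 0.14647337²·(1 − 0.09711449)·24100/313 = 1.4914982.
Sum = 2.9929818.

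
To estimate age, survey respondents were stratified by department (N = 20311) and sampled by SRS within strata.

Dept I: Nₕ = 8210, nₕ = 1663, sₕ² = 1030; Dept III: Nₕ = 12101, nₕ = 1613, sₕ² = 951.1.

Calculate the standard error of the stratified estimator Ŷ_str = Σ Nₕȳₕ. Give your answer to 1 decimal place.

Var(Ŷ_str) = Σₕ Nₕ²(1 − fₕ)sₕ²/nₕ.
Dept I: 8210²·(1 − 1663/8210)·1030/1663 = 3.3291278 × 10^7.
Dept III: 12101²·(1 − 1613/12101)·951.1/1613 = 7.4835171 × 10^7.
Sum = 1.0812645 × 10^8.
SE = √(1.0812645 × 10^8) = 10398.4.

10398.4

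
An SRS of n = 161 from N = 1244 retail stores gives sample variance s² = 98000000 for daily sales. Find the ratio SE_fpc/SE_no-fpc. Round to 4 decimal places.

f = n/N = 161/1244 = 0.12942122.
SE_no-fpc = √(s²/n) = 780.1895; SE_fpc = √((1−f)s²/n) = 727.95434.
Ratio = √(1−f) = 0.93304811.

0.9330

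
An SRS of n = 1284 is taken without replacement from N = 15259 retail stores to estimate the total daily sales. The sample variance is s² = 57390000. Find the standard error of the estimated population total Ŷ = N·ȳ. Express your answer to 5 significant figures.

3.0873 × 10^6

Var(Ŷ) = N²·Var(ȳ) = N²·(1 − n/N)·s²/n.
f = 1284/15259 = 0.08414706; Var(ȳ) = 0.91585294·57390000/1284 = 40935.203.
Var(Ŷ) = 15259² · 40935.203 = 9.5312332 × 10^12.
SE(Ŷ) = √(9.5312332 × 10^12) = 3.0873 × 10^6.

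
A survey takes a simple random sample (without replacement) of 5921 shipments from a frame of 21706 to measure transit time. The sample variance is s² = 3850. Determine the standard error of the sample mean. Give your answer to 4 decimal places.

Under SRS without replacement, Var(ȳ) = (1 − f)·s²/n with f = n/N = 5921/21706 = 0.27278172.
Var(ȳ) = (1 − 0.27278172)·3850/5921 = 0.72721828·0.650228 = 0.47285769.
SE(ȳ) = √(0.47285769) = 0.6876.

0.6876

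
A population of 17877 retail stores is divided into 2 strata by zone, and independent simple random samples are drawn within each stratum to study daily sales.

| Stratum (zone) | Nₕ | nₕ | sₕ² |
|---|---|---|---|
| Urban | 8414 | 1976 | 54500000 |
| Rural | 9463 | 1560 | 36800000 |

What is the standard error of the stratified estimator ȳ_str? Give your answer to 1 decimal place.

101.0

Var(ȳ_str) = Σₕ Wₕ²(1 − fₕ)sₕ²/nₕ with Wₕ = Nₕ/N, N = 17877.
Urban: Wₕ = 0.47066063; term = 0.47066063²·(1 − 0.23484668)·54500000/1976 = 4674.9155.
Rural: Wₕ = 0.52933937; term = 0.52933937²·(1 − 0.16485258)·36800000/1560 = 5520.1994.
Sum = 10195.115.
SE = √(10195.115) = 101.0.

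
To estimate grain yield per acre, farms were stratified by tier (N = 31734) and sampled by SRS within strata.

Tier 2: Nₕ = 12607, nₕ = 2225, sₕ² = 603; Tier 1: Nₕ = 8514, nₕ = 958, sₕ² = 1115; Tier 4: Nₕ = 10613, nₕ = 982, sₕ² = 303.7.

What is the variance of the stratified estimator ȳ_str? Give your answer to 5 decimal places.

Var(ȳ_str) = Σₕ Wₕ²(1 − fₕ)sₕ²/nₕ with Wₕ = Nₕ/N, N = 31734.
Tier 2: Wₕ = 0.39727107; term = 0.39727107²·(1 − 0.17648925)·603/2225 = 0.035223332.
Tier 1: Wₕ = 0.26829268; term = 0.26829268²·(1 − 0.11252055)·1115/958 = 0.074350744.
Tier 4: Wₕ = 0.33443625; term = 0.33443625²·(1 − 0.09252803)·303.7/982 = 0.031390137.
Sum = 0.14096421.

0.14096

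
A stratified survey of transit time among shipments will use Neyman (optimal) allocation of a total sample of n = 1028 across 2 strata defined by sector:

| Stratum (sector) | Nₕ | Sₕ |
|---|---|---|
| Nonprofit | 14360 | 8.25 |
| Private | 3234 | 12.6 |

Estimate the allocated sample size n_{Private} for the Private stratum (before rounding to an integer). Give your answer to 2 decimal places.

Neyman allocation: nₕ = n·NₕSₕ / Σⱼ NⱼSⱼ.
Σ NⱼSⱼ = 14360·8.25 + 3234·12.6 = 159218.4.
n_{Private} = 1028·3234·12.6 / 159218.4 = 263.09.

263.09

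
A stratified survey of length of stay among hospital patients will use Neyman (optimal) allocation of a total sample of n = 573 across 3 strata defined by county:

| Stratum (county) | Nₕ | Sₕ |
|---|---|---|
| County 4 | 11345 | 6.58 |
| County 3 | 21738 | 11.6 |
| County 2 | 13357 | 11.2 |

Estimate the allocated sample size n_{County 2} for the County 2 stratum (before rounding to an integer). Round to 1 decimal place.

179.9

Neyman allocation: nₕ = n·NₕSₕ / Σⱼ NⱼSⱼ.
Σ NⱼSⱼ = 11345·6.58 + 21738·11.6 + 13357·11.2 = 476409.3.
n_{County 2} = 573·13357·11.2 / 476409.3 = 179.9.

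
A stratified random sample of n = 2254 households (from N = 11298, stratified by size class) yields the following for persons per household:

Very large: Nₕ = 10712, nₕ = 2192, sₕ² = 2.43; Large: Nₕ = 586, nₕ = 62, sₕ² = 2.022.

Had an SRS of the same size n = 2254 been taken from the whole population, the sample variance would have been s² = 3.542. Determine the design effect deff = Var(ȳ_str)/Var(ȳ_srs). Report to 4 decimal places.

Var(ȳ_str) = Σ Wₕ²(1−fₕ)sₕ²/nₕ with Wₕ = Nₕ/11298:
  Very large: (10712/11298)²·(1−2192/10712)·2.43/2192 = 7.9263408 × 10^-4
  Large: (586/11298)²·(1−62/586)·2.022/62 = 7.8454024 × 10^-5
  → Var(ȳ_str) = 8.710881 × 10^-4.
Var(ȳ_srs) = (1 − 2254/11298)·3.542/2254 = 0.0012579218.
deff = (8.710881 × 10^-4) / 0.0012579218 = 0.6925.

0.6925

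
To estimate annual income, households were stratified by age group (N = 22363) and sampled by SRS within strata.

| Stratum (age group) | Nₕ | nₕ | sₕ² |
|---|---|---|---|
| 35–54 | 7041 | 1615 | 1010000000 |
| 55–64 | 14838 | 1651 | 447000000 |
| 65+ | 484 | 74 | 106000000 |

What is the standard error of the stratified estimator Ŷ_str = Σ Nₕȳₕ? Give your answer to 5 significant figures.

Var(Ŷ_str) = Σₕ Nₕ²(1 − fₕ)sₕ²/nₕ.
35–54: 7041²·(1 − 1615/7041)·1010000000/1615 = 2.3892576 × 10^13.
55–64: 14838²·(1 − 1651/14838)·447000000/1651 = 5.2976324 × 10^13.
65+: 484²·(1 − 74/484)·106000000/74 = 2.8425189 × 10^11.
Sum = 7.7153152 × 10^13.
SE = √(7.7153152 × 10^13) = 8.7837 × 10^6.

8.7837 × 10^6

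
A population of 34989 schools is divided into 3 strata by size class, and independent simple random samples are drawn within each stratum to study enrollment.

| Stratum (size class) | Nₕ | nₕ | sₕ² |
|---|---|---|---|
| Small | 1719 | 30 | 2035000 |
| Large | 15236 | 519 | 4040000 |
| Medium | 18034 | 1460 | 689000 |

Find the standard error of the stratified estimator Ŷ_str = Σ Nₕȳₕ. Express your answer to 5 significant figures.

Var(Ŷ_str) = Σₕ Nₕ²(1 − fₕ)sₕ²/nₕ.
Small: 1719²·(1 − 30/1719)·2035000/30 = 1.9694669 × 10^11.
Large: 15236²·(1 − 519/15236)·4040000/519 = 1.7454373 × 10^12.
Medium: 18034²·(1 − 1460/18034)·689000/1460 = 1.4105412 × 10^11.
Sum = 2.0834381 × 10^12.
SE = √(2.0834381 × 10^12) = 1.4434 × 10^6.

1.4434 × 10^6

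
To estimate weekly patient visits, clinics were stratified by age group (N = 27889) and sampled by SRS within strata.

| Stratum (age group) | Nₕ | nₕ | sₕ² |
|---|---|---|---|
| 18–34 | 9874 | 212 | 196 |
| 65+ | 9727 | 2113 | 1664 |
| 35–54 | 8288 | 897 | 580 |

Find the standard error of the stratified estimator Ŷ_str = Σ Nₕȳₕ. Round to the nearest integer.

13643

Var(Ŷ_str) = Σₕ Nₕ²(1 − fₕ)sₕ²/nₕ.
18–34: 9874²·(1 − 212/9874)·196/212 = 8.8202393 × 10^7.
65+: 9727²·(1 − 2113/9727)·1664/2113 = 5.8323773 × 10^7.
35–54: 8288²·(1 − 897/8288)·580/897 = 3.9608509 × 10^7.
Sum = 1.8613468 × 10^8.
SE = √(1.8613468 × 10^8) = 13643.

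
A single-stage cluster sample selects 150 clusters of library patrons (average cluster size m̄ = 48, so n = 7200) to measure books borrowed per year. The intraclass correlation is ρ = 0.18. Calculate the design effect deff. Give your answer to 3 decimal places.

9.460

deff = 1 + (48 − 1)·0.18 = 1 + 8.46 = 9.46.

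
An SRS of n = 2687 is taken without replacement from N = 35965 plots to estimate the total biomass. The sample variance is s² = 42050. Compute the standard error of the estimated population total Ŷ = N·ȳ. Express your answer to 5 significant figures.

136860

Var(Ŷ) = N²·Var(ȳ) = N²·(1 − n/N)·s²/n.
f = 2687/35965 = 0.07471153; Var(ȳ) = 0.92528847·42050/2687 = 14.480231.
Var(Ŷ) = 35965² · 14.480231 = 1.8729907 × 10^10.
SE(Ŷ) = √(1.8729907 × 10^10) = 136860.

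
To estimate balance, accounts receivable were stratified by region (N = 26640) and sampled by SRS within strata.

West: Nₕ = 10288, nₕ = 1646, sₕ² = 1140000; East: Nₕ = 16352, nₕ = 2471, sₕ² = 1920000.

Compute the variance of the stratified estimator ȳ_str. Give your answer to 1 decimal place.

Var(ȳ_str) = Σₕ Wₕ²(1 − fₕ)sₕ²/nₕ with Wₕ = Nₕ/N, N = 26640.
West: Wₕ = 0.38618619; term = 0.38618619²·(1 − 0.15999222)·1140000/1646 = 86.766444.
East: Wₕ = 0.61381381; term = 0.61381381²·(1 − 0.15111301)·1920000/2471 = 248.51447.
Sum = 335.28091.

335.3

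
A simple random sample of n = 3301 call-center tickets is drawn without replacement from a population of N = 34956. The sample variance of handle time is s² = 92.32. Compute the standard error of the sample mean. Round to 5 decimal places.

0.15914

Under SRS without replacement, Var(ȳ) = (1 − f)·s²/n with f = n/N = 3301/34956 = 0.09443300.
Var(ȳ) = (1 − 0.09443300)·92.32/3301 = 0.90556700·0.027967283 = 0.025326248.
SE(ȳ) = √(0.025326248) = 0.15914.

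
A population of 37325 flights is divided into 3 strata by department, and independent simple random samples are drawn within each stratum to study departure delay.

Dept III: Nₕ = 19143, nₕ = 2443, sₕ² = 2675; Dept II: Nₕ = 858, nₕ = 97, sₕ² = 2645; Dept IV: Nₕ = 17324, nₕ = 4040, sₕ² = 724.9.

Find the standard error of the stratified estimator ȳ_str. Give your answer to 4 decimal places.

0.5419

Var(ȳ_str) = Σₕ Wₕ²(1 − fₕ)sₕ²/nₕ with Wₕ = Nₕ/N, N = 37325.
Dept III: Wₕ = 0.51287341; term = 0.51287341²·(1 − 0.12761845)·2675/2443 = 0.2512622.
Dept II: Wₕ = 0.02298727; term = 0.02298727²·(1 − 0.11305361)·2645/97 = 0.012779865.
Dept IV: Wₕ = 0.46413932; term = 0.46413932²·(1 − 0.23320249)·724.9/4040 = 0.029639723.
Sum = 0.29368179.
SE = √(0.29368179) = 0.5419.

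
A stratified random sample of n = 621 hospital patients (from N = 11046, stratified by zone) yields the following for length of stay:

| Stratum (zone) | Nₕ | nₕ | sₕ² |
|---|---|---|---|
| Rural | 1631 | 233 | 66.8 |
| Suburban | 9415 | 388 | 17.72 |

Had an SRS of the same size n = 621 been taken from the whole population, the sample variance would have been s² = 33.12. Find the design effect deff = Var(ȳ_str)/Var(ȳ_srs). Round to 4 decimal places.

Var(ȳ_str) = Σ Wₕ²(1−fₕ)sₕ²/nₕ with Wₕ = Nₕ/11046:
  Rural: (1631/11046)²·(1−233/1631)·66.8/233 = 0.0053576162
  Suburban: (9415/11046)²·(1−388/9415)·17.72/388 = 0.031811612
  → Var(ȳ_str) = 0.037169228.
Var(ȳ_srs) = (1 − 621/11046)·33.12/621 = 0.050334963.
deff = 0.037169228 / 0.050334963 = 0.7384.

0.7384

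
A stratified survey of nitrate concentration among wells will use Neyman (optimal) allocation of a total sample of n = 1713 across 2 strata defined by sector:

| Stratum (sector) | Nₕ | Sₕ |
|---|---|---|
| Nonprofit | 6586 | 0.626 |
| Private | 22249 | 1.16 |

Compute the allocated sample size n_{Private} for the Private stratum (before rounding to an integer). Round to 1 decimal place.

1477.0

Neyman allocation: nₕ = n·NₕSₕ / Σⱼ NⱼSⱼ.
Σ NⱼSⱼ = 6586·0.626 + 22249·1.16 = 29931.676.
n_{Private} = 1713·22249·1.16 / 29931.676 = 1477.0.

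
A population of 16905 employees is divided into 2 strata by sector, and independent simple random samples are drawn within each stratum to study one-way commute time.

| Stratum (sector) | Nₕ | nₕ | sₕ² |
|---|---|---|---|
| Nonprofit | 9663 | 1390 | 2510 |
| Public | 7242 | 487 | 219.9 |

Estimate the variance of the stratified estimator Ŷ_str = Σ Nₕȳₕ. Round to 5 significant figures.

1.6644 × 10^8

Var(Ŷ_str) = Σₕ Nₕ²(1 − fₕ)sₕ²/nₕ.
Nonprofit: 9663²·(1 − 1390/9663)·2510/1390 = 1.443557 × 10^8.
Public: 7242²·(1 − 487/7242)·219.9/487 = 2.2089208 × 10^7.
Sum = 1.6644491 × 10^8.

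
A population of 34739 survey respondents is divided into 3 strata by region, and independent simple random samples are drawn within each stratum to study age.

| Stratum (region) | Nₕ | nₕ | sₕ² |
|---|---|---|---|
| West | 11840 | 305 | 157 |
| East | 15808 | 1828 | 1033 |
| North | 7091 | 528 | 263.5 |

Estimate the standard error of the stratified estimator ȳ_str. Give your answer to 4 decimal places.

0.4254

Var(ȳ_str) = Σₕ Wₕ²(1 − fₕ)sₕ²/nₕ with Wₕ = Nₕ/N, N = 34739.
West: Wₕ = 0.34082731; term = 0.34082731²·(1 − 0.02576014)·157/305 = 0.058255172.
East: Wₕ = 0.45505052; term = 0.45505052²·(1 − 0.11563765)·1033/1828 = 0.10348409.
North: Wₕ = 0.20412217; term = 0.20412217²·(1 − 0.07446058)·263.5/528 = 0.019245179.
Sum = 0.18098444.
SE = √(0.18098444) = 0.4254.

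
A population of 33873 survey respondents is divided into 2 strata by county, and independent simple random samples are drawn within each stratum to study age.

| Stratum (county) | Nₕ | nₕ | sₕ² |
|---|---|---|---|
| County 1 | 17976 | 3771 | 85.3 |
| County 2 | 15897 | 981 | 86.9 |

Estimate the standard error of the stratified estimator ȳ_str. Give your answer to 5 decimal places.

Var(ȳ_str) = Σₕ Wₕ²(1 − fₕ)sₕ²/nₕ with Wₕ = Nₕ/N, N = 33873.
County 1: Wₕ = 0.53068816; term = 0.53068816²·(1 − 0.20977971)·85.3/3771 = 0.0050340726.
County 2: Wₕ = 0.46931184; term = 0.46931184²·(1 − 0.06170976)·86.9/981 = 0.018306739.
Sum = 0.023340812.
SE = √(0.023340812) = 0.15278.

0.15278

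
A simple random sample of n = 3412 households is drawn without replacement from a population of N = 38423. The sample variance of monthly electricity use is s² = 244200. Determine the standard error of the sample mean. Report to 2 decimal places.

8.08

Under SRS without replacement, Var(ȳ) = (1 − f)·s²/n with f = n/N = 3412/38423 = 0.08880098.
Var(ȳ) = (1 − 0.08880098)·244200/3412 = 0.91119902·71.570926 = 65.215358.
SE(ȳ) = √(65.215358) = 8.08.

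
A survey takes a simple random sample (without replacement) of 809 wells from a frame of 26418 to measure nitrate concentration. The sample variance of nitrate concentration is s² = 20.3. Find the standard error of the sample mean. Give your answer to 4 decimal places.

Under SRS without replacement, Var(ȳ) = (1 − f)·s²/n with f = n/N = 809/26418 = 0.03062306.
Var(ȳ) = (1 − 0.03062306)·20.3/809 = 0.96937694·0.025092707 = 0.024324292.
SE(ȳ) = √(0.024324292) = 0.1560.

0.1560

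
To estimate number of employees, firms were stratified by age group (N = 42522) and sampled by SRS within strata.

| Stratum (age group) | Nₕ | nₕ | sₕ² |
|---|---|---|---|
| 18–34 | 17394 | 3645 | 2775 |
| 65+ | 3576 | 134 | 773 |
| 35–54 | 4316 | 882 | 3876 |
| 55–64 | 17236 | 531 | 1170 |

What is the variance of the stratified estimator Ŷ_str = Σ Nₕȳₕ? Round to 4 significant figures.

Var(Ŷ_str) = Σₕ Nₕ²(1 − fₕ)sₕ²/nₕ.
18–34: 17394²·(1 − 3645/17394)·2775/3645 = 1.8206901 × 10^8.
65+: 3576²·(1 − 134/3576)·773/134 = 7.1004042 × 10^7.
35–54: 4316²·(1 − 882/4316)·3876/882 = 6.5132374 × 10^7.
55–64: 17236²·(1 − 531/17236)·1170/531 = 6.3441626 × 10^8.
Sum = 9.5262169 × 10^8.

9.526 × 10^8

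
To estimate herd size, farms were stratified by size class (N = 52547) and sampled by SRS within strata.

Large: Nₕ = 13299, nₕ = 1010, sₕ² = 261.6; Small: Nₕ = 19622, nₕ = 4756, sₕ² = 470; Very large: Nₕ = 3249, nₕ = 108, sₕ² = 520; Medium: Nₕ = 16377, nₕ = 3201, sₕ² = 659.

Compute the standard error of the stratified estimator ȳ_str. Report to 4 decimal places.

Var(ȳ_str) = Σₕ Wₕ²(1 − fₕ)sₕ²/nₕ with Wₕ = Nₕ/N, N = 52547.
Large: Wₕ = 0.25308771; term = 0.25308771²·(1 − 0.07594556)·261.6/1010 = 0.01533049.
Small: Wₕ = 0.37341808; term = 0.37341808²·(1 − 0.24238100)·470/4756 = 0.010439929.
Very large: Wₕ = 0.06183036; term = 0.06183036²·(1 − 0.03324100)·520/108 = 0.017795139.
Medium: Wₕ = 0.31166384; term = 0.31166384²·(1 − 0.19545704)·659/3201 = 0.016088732.
Sum = 0.05965429.
SE = √(0.05965429) = 0.2442.

0.2442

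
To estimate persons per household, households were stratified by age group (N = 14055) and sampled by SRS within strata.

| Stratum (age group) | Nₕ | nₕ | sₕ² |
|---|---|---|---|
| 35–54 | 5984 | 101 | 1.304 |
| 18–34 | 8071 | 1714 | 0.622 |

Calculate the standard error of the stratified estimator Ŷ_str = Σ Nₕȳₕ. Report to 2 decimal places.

Var(Ŷ_str) = Σₕ Nₕ²(1 − fₕ)sₕ²/nₕ.
35–54: 5984²·(1 − 101/5984)·1.304/101 = 454513.36.
18–34: 8071²·(1 − 1714/8071)·0.622/1714 = 18619.119.
Sum = 473132.48.
SE = √(473132.48) = 687.85.

687.85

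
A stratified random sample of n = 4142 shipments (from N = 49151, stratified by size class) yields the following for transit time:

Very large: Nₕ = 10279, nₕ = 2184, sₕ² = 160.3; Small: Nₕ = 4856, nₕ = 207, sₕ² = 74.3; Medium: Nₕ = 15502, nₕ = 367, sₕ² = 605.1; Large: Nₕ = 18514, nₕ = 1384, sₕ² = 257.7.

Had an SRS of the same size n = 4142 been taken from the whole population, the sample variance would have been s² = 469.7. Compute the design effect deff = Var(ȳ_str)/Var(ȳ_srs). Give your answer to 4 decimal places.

Var(ȳ_str) = Σ Wₕ²(1−fₕ)sₕ²/nₕ with Wₕ = Nₕ/49151:
  Very large: (10279/49151)²·(1−2184/10279)·160.3/2184 = 0.0025280397
  Small: (4856/49151)²·(1−207/4856)·74.3/207 = 0.0033542233
  Medium: (15502/49151)²·(1−367/15502)·605.1/367 = 0.16012772
  Large: (18514/49151)²·(1−1384/18514)·257.7/1384 = 0.024443941
  → Var(ȳ_str) = 0.19045392.
Var(ȳ_srs) = (1 − 4142/49151)·469.7/4142 = 0.10384306.
deff = 0.19045392 / 0.10384306 = 1.8341.

1.8341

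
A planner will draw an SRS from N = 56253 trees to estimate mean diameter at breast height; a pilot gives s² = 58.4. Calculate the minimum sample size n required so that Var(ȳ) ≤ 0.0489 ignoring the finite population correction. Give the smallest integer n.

1195

Without fpc, n₀ = s²/D = 58.4/0.0489 = 1194.2740.
Rounding up, n = 1195.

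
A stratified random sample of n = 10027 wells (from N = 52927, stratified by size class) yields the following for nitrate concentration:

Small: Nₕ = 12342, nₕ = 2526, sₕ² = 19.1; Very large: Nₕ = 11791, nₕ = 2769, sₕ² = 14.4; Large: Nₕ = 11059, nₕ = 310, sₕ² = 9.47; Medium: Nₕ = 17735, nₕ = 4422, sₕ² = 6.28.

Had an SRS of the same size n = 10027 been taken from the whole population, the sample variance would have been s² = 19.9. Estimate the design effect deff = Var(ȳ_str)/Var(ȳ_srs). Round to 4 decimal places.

Var(ȳ_str) = Σ Wₕ²(1−fₕ)sₕ²/nₕ with Wₕ = Nₕ/52927:
  Small: (12342/52927)²·(1−2526/12342)·19.1/2526 = 3.2701341 × 10^-4
  Very large: (11791/52927)²·(1−2769/11791)·14.4/2769 = 1.9748697 × 10^-4
  Large: (11059/52927)²·(1−310/11059)·9.47/310 = 0.0012963362
  Medium: (17735/52927)²·(1−4422/17735)·6.28/4422 = 1.1969981 × 10^-4
  → Var(ȳ_str) = 0.0019405364.
Var(ȳ_srs) = (1 − 10027/52927)·19.9/10027 = 0.0016086519.
deff = 0.0019405364 / 0.0016086519 = 1.2063.

1.2063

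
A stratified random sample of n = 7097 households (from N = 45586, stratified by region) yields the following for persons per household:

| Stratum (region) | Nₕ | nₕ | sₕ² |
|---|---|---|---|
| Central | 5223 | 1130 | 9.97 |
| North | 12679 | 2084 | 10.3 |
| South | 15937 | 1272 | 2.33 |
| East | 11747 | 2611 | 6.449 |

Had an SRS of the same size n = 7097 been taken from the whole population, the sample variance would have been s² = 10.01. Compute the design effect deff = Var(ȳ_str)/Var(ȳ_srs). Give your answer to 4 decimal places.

0.6246

Var(ȳ_str) = Σ Wₕ²(1−fₕ)sₕ²/nₕ with Wₕ = Nₕ/45586:
  Central: (5223/45586)²·(1−1130/5223)·9.97/1130 = 9.0764394 × 10^-5
  North: (12679/45586)²·(1−2084/12679)·10.3/2084 = 3.1949385 × 10^-4
  South: (15937/45586)²·(1−1272/15937)·2.33/1272 = 2.0601293 × 10^-4
  East: (11747/45586)²·(1−2611/11747)·6.449/2611 = 1.2755738 × 10^-4
  → Var(ȳ_str) = 7.4382855 × 10^-4.
Var(ȳ_srs) = (1 − 7097/45586)·10.01/7097 = 0.0011908702.
deff = (7.4382855 × 10^-4) / 0.0011908702 = 0.6246.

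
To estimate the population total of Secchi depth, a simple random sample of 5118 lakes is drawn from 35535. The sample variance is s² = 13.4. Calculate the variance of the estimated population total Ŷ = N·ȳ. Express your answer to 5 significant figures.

2.8299 × 10^6

Var(Ŷ) = N²·Var(ȳ) = N²·(1 − n/N)·s²/n.
f = 5118/35535 = 0.14402702; Var(ȳ) = 0.85597298·13.4/5118 = 0.0022411172.
Var(Ŷ) = 35535² · 0.0022411172 = 2.8299399 × 10^6.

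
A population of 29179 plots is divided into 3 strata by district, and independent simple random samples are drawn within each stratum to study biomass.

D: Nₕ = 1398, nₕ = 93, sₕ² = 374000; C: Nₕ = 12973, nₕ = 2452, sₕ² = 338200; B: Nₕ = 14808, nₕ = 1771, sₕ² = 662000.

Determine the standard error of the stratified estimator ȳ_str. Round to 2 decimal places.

Var(ȳ_str) = Σₕ Wₕ²(1 − fₕ)sₕ²/nₕ with Wₕ = Nₕ/N, N = 29179.
D: Wₕ = 0.04791117; term = 0.04791117²·(1 − 0.06652361)·374000/93 = 8.6171872.
C: Wₕ = 0.44460057; term = 0.44460057²·(1 − 0.18900794)·338200/2452 = 22.11107.
B: Wₕ = 0.50748826; term = 0.50748826²·(1 − 0.11959751)·662000/1771 = 84.756437.
Sum = 115.48469.
SE = √(115.48469) = 10.75.

10.75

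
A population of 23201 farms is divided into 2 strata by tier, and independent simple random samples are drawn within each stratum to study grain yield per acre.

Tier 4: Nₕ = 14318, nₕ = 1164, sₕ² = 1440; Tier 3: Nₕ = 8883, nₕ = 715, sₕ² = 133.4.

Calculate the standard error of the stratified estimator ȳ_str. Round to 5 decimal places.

0.67676

Var(ȳ_str) = Σₕ Wₕ²(1 − fₕ)sₕ²/nₕ with Wₕ = Nₕ/N, N = 23201.
Tier 4: Wₕ = 0.61712857; term = 0.61712857²·(1 − 0.08129627)·1440/1164 = 0.43284888.
Tier 3: Wₕ = 0.38287143; term = 0.38287143²·(1 − 0.08049083)·133.4/715 = 0.025148482.
Sum = 0.45799736.
SE = √(0.45799736) = 0.67676.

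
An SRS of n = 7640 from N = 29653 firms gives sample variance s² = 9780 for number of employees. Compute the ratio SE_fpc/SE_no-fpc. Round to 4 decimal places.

0.8616

f = n/N = 7640/29653 = 0.25764678.
SE_no-fpc = √(s²/n) = 1.1314171; SE_fpc = √((1−f)s²/n) = 0.97482811.
Ratio = √(1−f) = 0.86159922.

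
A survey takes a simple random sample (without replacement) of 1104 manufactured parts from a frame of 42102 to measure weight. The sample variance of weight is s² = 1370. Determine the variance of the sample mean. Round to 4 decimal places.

1.2084

Under SRS without replacement, Var(ȳ) = (1 − f)·s²/n with f = n/N = 1104/42102 = 0.02622203.
Var(ȳ) = (1 − 0.02622203)·1370/1104 = 0.97377797·1.240942 = 1.208402.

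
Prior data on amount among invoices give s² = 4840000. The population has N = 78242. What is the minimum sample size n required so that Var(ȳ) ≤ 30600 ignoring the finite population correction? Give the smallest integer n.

159

Without fpc, n₀ = s²/D = 4840000/30600 = 158.1699.
Rounding up, n = 159.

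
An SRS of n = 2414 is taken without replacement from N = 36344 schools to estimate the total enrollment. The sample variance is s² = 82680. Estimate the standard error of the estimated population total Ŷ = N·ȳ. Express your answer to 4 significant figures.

205500

Var(Ŷ) = N²·Var(ȳ) = N²·(1 − n/N)·s²/n.
f = 2414/36344 = 0.06642087; Var(ȳ) = 0.93357913·82680/2414 = 31.975279.
Var(Ŷ) = 36344² · 31.975279 = 4.2235709 × 10^10.
SE(Ŷ) = √(4.2235709 × 10^10) = 205500.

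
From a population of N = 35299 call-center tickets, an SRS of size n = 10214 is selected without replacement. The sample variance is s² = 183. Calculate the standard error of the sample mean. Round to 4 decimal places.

Under SRS without replacement, Var(ȳ) = (1 − f)·s²/n with f = n/N = 10214/35299 = 0.28935664.
Var(ȳ) = (1 − 0.28935664)·183/10214 = 0.71064336·0.017916585 = 0.012732302.
SE(ȳ) = √(0.012732302) = 0.1128.

0.1128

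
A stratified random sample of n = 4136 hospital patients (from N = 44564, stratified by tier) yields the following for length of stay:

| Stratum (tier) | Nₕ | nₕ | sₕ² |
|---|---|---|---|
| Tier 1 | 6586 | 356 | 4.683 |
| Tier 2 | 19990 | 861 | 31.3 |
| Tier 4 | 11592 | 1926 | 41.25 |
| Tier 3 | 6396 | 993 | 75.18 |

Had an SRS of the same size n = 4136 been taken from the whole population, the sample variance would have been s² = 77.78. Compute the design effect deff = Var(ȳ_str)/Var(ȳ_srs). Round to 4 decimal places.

Var(ȳ_str) = Σ Wₕ²(1−fₕ)sₕ²/nₕ with Wₕ = Nₕ/44564:
  Tier 1: (6586/44564)²·(1−356/6586)·4.683/356 = 2.7177882 × 10^-4
  Tier 2: (19990/44564)²·(1−861/19990)·31.3/861 = 0.0069996757
  Tier 4: (11592/44564)²·(1−1926/11592)·41.25/1926 = 0.0012083827
  Tier 3: (6396/44564)²·(1−993/6396)·75.18/993 = 0.0013174319
  → Var(ȳ_str) = 0.0097972691.
Var(ȳ_srs) = (1 − 4136/44564)·77.78/4136 = 0.017060254.
deff = 0.0097972691 / 0.017060254 = 0.5743.

0.5743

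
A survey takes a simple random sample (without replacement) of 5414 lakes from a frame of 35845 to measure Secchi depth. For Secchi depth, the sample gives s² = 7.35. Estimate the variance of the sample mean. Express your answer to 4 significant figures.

0.001153

Under SRS without replacement, Var(ȳ) = (1 − f)·s²/n with f = n/N = 5414/35845 = 0.15103920.
Var(ȳ) = (1 − 0.15103920)·7.35/5414 = 0.84896080·0.0013575914 = 0.0011525419.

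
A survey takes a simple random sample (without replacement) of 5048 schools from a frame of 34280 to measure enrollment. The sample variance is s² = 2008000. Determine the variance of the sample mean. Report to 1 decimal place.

Under SRS without replacement, Var(ȳ) = (1 − f)·s²/n with f = n/N = 5048/34280 = 0.14725788.
Var(ȳ) = (1 − 0.14725788)·2008000/5048 = 0.85274212·397.7813 = 339.20487.

339.2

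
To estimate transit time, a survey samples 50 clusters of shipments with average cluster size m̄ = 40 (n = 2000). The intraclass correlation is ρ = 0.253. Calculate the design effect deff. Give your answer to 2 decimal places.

10.87

deff = 1 + (40 − 1)·0.253 = 1 + 9.867 = 10.867.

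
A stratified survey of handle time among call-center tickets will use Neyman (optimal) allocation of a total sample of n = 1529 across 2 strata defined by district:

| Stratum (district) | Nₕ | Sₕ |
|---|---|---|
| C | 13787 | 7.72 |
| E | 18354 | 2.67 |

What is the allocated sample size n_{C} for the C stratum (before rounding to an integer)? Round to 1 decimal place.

1047.0

Neyman allocation: nₕ = n·NₕSₕ / Σⱼ NⱼSⱼ.
Σ NⱼSⱼ = 13787·7.72 + 18354·2.67 = 155440.82.
n_{C} = 1529·13787·7.72 / 155440.82 = 1047.0.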